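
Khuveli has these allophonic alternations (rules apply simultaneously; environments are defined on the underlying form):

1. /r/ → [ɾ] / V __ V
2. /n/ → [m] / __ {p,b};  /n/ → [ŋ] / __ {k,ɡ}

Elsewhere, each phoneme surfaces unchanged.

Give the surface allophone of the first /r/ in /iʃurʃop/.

/r/ (between /u/ and /ʃ/) is in the target of rule 1 but the environment (between two vowels) is not met → [r].

[r]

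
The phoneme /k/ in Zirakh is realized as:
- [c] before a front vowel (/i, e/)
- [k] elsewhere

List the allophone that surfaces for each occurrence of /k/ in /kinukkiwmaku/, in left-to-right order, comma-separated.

[c], [k], [c], [k]

Occurrence 1 (position 1): before a front vowel → [c].
Occurrence 2 (position 5): no conditioning environment matches → elsewhere allophone [k].
Occurrence 3 (position 6): before a front vowel → [c].
Occurrence 4 (position 11): no conditioning environment matches → elsewhere allophone [k].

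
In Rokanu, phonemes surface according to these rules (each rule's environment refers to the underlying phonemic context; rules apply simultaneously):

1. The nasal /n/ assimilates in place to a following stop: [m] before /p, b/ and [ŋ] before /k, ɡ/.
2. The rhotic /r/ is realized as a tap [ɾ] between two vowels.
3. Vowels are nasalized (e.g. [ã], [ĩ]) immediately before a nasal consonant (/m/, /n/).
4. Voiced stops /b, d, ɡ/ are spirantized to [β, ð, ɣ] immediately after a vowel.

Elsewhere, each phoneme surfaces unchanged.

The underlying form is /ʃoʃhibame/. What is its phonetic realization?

/ʃ/ — not in any rule's target class → [ʃ].
/o/ — between /ʃ/ and /ʃ/; rule 3 does not apply here → [o].
/ʃ/ (between /o/ and /h/): no rule targets it → [ʃ].
/h/ — not in any rule's target class → [h].
/i/ — between /h/ and /b/; rule 3 does not apply here → [i].
/b/ meets the environment for rule 4 (immediately after a vowel) → [β].
/a/ (between /b/ and /m/) occurs before a nasal consonant → [ã] by rule 3.
/m/ stays [m].
/e/ (word-final) is in the target of rule 3 but the environment (before a nasal consonant) is not met → [e].

[ʃoʃhiβãme]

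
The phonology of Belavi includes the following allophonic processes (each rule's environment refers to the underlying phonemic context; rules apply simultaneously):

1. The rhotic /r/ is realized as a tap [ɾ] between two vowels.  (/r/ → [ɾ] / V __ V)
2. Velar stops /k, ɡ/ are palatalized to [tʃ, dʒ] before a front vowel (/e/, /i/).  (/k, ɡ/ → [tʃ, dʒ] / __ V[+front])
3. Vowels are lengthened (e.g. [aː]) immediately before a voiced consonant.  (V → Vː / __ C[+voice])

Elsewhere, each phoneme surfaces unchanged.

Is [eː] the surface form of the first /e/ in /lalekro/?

No

/e/ (between /l/ and /k/) fails the environment for rule 3, so it stays [e].
The actual realization is [e], not [eː].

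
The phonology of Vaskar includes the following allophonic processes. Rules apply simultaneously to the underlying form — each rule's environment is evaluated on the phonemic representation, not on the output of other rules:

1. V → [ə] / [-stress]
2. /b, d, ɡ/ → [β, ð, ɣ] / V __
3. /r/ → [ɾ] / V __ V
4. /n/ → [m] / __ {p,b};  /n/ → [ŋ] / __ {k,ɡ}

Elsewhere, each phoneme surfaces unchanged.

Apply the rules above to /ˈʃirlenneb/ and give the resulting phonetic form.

[ˈʃirlənnəβ]

/ʃ/ (word-initial): no rule targets it → [ʃ].
/i/ (between /ʃ/ and /r/) is in the target of rule 1 but the environment (in an unstressed syllable) is not met → [i].
/r/ (between /i/ and /l/) fails the environment for rule 3, so it stays [r].
/l/ (between /r/ and /e/): no rule targets it → [l].
Rule 1 applies to /e/ (between /l/ and /n/: in an unstressed syllable) → [ə].
/n/ (between /e/ and /n/) is in the target of rule 4 but the environment (before a labial or velar stop) is not met → [n].
/n/ (between /n/ and /e/) fails the environment for rule 4, so it stays [n].
/e/ (between /n/ and /b/) occurs in an unstressed syllable → [ə] by rule 1.
/b/ (word-final): immediately after a vowel, so rule 2 applies → [β].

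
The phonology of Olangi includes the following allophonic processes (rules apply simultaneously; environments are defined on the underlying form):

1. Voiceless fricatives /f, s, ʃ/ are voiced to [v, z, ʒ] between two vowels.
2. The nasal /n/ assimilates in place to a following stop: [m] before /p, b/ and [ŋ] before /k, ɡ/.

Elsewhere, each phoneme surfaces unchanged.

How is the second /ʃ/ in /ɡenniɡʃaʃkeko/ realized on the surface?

/ʃ/ (between /a/ and /k/) fails the environment for rule 1, so it stays [ʃ].

[ʃ]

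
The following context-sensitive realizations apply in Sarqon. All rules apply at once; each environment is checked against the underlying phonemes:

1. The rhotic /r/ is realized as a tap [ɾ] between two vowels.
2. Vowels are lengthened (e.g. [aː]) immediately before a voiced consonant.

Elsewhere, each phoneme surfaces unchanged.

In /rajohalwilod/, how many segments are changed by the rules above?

4

Segments that undergo a rule: /a/ → [aː] (rule 2); /a/ → [aː] (rule 2); /i/ → [iː] (rule 2); /o/ → [oː] (rule 2).
All other segments surface unchanged.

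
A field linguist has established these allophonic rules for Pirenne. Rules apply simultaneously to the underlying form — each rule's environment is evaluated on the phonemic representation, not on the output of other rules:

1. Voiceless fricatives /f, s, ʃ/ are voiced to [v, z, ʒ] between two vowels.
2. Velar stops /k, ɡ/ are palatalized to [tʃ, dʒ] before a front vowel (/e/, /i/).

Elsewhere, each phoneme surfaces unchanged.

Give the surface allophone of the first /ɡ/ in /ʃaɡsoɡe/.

[ɡ]

/ɡ/ — between /a/ and /s/; rule 2 does not apply here → [ɡ].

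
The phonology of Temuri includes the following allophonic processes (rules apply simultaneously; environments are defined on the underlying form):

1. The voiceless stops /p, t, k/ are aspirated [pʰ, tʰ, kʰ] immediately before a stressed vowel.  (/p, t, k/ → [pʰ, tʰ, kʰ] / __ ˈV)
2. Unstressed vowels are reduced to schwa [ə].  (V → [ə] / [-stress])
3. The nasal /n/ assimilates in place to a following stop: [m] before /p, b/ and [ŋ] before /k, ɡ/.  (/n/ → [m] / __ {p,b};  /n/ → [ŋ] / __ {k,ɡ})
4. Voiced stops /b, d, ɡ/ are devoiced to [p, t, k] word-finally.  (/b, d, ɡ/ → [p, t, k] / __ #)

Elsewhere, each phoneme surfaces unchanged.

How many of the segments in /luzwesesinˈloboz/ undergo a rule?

Segments that undergo a rule: /u/ → [ə] (rule 2); /e/ → [ə] (rule 2); /e/ → [ə] (rule 2); /i/ → [ə] (rule 2); /o/ → [ə] (rule 2).
All other segments surface unchanged.

5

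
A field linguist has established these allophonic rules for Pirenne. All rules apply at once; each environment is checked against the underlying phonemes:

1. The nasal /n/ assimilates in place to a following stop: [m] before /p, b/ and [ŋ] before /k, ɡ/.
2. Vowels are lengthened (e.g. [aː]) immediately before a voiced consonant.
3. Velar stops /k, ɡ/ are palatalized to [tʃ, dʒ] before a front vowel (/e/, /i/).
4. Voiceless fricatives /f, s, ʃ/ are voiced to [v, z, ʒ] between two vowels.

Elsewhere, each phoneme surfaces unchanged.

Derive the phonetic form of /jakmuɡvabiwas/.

[jakmuːɡvaːbiːwas]

/j/ (word-initial) is unaffected → [j].
/a/ (between /j/ and /k/) is in the target of rule 2 but the environment (before a voiced consonant) is not met → [a].
/k/ (between /a/ and /m/) fails the environment for rule 3, so it stays [k].
/m/ — not in any rule's target class → [m].
/u/ (between /m/ and /ɡ/): before a voiced consonant, so rule 2 applies → [uː].
/ɡ/ (between /u/ and /v/) is in the target of rule 3 but the environment (before a front vowel) is not met → [ɡ].
/v/ stays [v].
/a/ meets the environment for rule 2 (before a voiced consonant) → [aː].
/b/ — not in any rule's target class → [b].
/i/ (between /b/ and /w/) occurs before a voiced consonant → [iː] by rule 2.
/w/ — not in any rule's target class → [w].
/a/ (between /w/ and /s/) is in the target of rule 2 but the environment (before a voiced consonant) is not met → [a].
/s/ (word-final) fails the environment for rule 4, so it stays [s].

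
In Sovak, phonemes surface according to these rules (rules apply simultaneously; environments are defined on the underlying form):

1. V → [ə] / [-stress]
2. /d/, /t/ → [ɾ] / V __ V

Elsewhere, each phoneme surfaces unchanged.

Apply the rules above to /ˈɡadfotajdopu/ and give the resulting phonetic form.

/ɡ/ (word-initial) is unaffected → [ɡ].
/a/ (between /ɡ/ and /d/) fails the environment for rule 1, so it stays [a].
/d/ (between /a/ and /f/): rule 2 targets it, but not between two vowels → unchanged [d].
/f/ stays [f].
/o/ (between /f/ and /t/): in an unstressed syllable, so rule 1 applies → [ə].
/t/ (between /o/ and /a/): between two vowels, so rule 2 applies → [ɾ].
Rule 1 applies to /a/ (between /t/ and /j/: in an unstressed syllable) → [ə].
/j/ (between /a/ and /d/) is unaffected → [j].
/d/ (between /j/ and /o/) fails the environment for rule 2, so it stays [d].
Rule 1 applies to /o/ (between /d/ and /p/: in an unstressed syllable) → [ə].
/p/ stays [p].
/u/ meets the environment for rule 1 (in an unstressed syllable) → [ə].

[ˈɡadfəɾəjdəpə]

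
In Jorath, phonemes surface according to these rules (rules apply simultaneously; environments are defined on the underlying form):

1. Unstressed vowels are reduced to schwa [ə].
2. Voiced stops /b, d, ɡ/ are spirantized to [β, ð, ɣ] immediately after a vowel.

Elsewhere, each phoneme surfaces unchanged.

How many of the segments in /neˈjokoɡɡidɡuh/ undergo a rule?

Segments that undergo a rule: /e/ → [ə] (rule 1); /o/ → [ə] (rule 1); /ɡ/ → [ɣ] (rule 2); /i/ → [ə] (rule 1); /d/ → [ð] (rule 2); /u/ → [ə] (rule 1).
All other segments surface unchanged.

6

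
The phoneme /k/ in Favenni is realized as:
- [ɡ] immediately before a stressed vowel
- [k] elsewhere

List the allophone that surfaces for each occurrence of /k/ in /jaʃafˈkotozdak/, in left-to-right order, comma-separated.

[ɡ], [k]

Occurrence 1 (position 6): immediately before a stressed vowel → [ɡ].
Occurrence 2 (position 13): no conditioning environment matches → elsewhere allophone [k].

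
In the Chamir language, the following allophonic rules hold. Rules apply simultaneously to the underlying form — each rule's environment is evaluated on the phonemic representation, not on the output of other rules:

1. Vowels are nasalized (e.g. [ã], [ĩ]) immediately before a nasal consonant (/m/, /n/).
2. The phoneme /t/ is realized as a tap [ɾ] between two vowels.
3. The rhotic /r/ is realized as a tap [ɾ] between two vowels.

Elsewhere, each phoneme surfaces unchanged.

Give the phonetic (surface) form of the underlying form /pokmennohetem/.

/p/ (word-initial) is unaffected → [p].
/o/ (between /p/ and /k/): rule 1 targets it, but not before a nasal consonant → unchanged [o].
/k/ — not in any rule's target class → [k].
/m/ stays [m].
/e/ meets the environment for rule 1 (before a nasal consonant) → [ẽ].
/n/ (between /e/ and /n/) is unaffected → [n].
/n/ — not in any rule's target class → [n].
/o/ — between /n/ and /h/; rule 1 does not apply here → [o].
/h/ stays [h].
/e/ (between /h/ and /t/) fails the environment for rule 1, so it stays [e].
/t/ — between /e/ and /e/, between two vowels — surfaces as [ɾ] (rule 2).
Rule 1 applies to /e/ (between /t/ and /m/: before a nasal consonant) → [ẽ].
/m/ — not in any rule's target class → [m].

[pokmẽnnoheɾẽm]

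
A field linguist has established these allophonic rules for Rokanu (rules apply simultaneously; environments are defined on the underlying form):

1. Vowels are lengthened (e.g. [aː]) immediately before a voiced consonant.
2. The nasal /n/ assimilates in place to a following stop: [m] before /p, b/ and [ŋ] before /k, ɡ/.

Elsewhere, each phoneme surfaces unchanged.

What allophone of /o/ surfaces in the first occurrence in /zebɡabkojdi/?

/o/ meets the environment for rule 1 (before a voiced consonant) → [oː].

[oː]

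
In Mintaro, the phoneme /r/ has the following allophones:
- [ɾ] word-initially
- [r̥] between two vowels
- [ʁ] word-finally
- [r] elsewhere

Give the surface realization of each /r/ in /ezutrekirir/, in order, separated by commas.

[r], [r̥], [ʁ]

Occurrence 1 (position 5): no conditioning environment matches → elsewhere allophone [r].
Occurrence 2 (position 9): between two vowels → [r̥].
Occurrence 3 (position 11): word-finally → [ʁ].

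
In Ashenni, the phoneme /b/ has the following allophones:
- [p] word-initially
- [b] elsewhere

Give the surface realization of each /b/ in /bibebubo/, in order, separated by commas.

Occurrence 1 (position 1): word-initially → [p].
Occurrence 2 (position 3): no conditioning environment matches → elsewhere allophone [b].
Occurrence 3 (position 5): no conditioning environment matches → elsewhere allophone [b].
Occurrence 4 (position 7): no conditioning environment matches → elsewhere allophone [b].

[p], [b], [b], [b]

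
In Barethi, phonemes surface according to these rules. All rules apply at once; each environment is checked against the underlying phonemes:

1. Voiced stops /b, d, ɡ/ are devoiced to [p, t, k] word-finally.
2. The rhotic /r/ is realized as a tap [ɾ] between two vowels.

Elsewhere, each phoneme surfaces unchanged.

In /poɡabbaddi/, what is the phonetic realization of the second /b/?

/b/ (between /b/ and /a/): rule 1 targets it, but not word-finally → unchanged [b].

[b]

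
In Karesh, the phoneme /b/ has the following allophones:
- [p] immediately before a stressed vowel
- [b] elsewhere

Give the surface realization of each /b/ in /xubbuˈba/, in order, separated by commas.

[b], [b], [p]

Occurrence 1 (position 3): no conditioning environment matches → elsewhere allophone [b].
Occurrence 2 (position 4): no conditioning environment matches → elsewhere allophone [b].
Occurrence 3 (position 6): immediately before a stressed vowel → [p].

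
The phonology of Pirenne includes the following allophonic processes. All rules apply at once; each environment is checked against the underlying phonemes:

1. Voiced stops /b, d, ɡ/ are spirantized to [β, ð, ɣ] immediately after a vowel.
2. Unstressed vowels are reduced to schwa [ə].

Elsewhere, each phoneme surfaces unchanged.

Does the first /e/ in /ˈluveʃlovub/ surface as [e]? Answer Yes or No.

No

/e/ (between /v/ and /ʃ/) occurs in an unstressed syllable → [ə] by rule 2.
The actual realization is [ə], not [e].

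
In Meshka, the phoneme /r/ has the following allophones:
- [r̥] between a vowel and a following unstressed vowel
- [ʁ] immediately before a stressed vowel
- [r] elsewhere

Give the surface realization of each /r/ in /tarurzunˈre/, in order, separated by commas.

[r̥], [r], [ʁ]

Occurrence 1 (position 3): between a vowel and a following unstressed vowel → [r̥].
Occurrence 2 (position 5): no conditioning environment matches → elsewhere allophone [r].
Occurrence 3 (position 9): immediately before a stressed vowel → [ʁ].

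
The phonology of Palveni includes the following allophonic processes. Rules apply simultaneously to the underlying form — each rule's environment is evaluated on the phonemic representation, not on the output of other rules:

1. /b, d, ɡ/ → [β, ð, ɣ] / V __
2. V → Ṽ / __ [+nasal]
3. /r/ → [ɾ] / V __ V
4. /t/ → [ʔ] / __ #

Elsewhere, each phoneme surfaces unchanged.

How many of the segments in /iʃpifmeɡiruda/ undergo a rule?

Segments that undergo a rule: /ɡ/ → [ɣ] (rule 1); /r/ → [ɾ] (rule 3); /d/ → [ð] (rule 1).
All other segments surface unchanged.

3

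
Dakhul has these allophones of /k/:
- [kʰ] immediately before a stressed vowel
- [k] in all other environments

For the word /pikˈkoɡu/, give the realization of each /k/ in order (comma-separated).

Occurrence 1 (position 3): no conditioning environment matches → elsewhere allophone [k].
Occurrence 2 (position 4): immediately before a stressed vowel → [kʰ].

[k], [kʰ]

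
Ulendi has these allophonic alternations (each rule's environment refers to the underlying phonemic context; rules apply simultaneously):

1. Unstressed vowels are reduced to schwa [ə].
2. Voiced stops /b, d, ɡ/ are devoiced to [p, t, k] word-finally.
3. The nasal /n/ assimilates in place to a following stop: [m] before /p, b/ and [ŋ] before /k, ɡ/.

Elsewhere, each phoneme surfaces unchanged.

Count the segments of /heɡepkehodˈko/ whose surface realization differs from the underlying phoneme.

Segments that undergo a rule: /e/ → [ə] (rule 1); /e/ → [ə] (rule 1); /e/ → [ə] (rule 1); /o/ → [ə] (rule 1).
All other segments surface unchanged.

4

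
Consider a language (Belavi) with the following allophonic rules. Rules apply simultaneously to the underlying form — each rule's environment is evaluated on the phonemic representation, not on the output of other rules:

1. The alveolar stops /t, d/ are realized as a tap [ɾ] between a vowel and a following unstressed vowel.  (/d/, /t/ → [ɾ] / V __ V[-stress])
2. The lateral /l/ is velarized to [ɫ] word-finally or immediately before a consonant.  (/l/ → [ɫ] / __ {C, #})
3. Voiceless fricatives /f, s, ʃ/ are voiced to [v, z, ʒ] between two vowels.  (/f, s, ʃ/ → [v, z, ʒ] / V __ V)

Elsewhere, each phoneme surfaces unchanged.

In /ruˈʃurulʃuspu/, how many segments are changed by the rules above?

Segments that undergo a rule: /ʃ/ → [ʒ] (rule 3); /l/ → [ɫ] (rule 2).
All other segments surface unchanged.

2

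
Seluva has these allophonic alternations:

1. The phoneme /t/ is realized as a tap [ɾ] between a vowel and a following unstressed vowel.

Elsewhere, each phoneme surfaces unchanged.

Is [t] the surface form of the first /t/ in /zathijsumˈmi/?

/t/ — between /a/ and /h/; rule 1 does not apply here → [t].
The actual realization is [t], which matches [t].

Yes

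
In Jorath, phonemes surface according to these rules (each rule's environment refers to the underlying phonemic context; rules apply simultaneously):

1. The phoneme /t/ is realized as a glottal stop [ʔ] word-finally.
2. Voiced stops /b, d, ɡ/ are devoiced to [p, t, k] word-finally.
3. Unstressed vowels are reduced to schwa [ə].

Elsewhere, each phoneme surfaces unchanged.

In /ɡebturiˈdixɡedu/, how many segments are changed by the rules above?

5

Segments that undergo a rule: /e/ → [ə] (rule 3); /u/ → [ə] (rule 3); /i/ → [ə] (rule 3); /e/ → [ə] (rule 3); /u/ → [ə] (rule 3).
All other segments surface unchanged.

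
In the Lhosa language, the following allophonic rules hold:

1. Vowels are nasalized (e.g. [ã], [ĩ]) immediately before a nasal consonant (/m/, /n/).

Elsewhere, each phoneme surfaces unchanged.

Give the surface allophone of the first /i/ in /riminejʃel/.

/i/ — between /r/ and /m/, before a nasal consonant — surfaces as [ĩ] (rule 1).

[ĩ]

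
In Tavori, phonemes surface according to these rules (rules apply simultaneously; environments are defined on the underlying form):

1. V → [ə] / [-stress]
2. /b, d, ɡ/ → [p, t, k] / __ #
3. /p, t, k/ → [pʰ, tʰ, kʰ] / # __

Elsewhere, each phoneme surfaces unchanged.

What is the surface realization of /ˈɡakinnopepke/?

[ˈɡakənnəpəpkə]

/ɡ/ (word-initial): rule 2 targets it, but not word-finally → unchanged [ɡ].
/a/ (between /ɡ/ and /k/) is in the target of rule 1 but the environment (in an unstressed syllable) is not met → [a].
/k/ (between /a/ and /i/): rule 3 targets it, but not word-initially → unchanged [k].
/i/ (between /k/ and /n/): in an unstressed syllable, so rule 1 applies → [ə].
/n/ (between /i/ and /n/): no rule targets it → [n].
/n/ — not in any rule's target class → [n].
/o/ — between /n/ and /p/, in an unstressed syllable — surfaces as [ə] (rule 1).
/p/ (between /o/ and /e/): rule 3 targets it, but not word-initially → unchanged [p].
Rule 1 applies to /e/ (between /p/ and /p/: in an unstressed syllable) → [ə].
/p/ (between /e/ and /k/) is in the target of rule 3 but the environment (word-initially) is not met → [p].
/k/ (between /p/ and /e/) is in the target of rule 3 but the environment (word-initially) is not met → [k].
/e/ meets the environment for rule 1 (in an unstressed syllable) → [ə].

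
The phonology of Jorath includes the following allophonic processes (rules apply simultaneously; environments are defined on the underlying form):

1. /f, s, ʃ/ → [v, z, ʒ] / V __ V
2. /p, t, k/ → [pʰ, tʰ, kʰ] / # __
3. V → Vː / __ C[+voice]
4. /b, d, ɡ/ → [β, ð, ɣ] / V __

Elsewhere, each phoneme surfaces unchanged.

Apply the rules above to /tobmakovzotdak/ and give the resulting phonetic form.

Rule 2 applies to /t/ (word-initial: word-initially) → [tʰ].
/o/ meets the environment for rule 3 (before a voiced consonant) → [oː].
/b/ — between /o/ and /m/, immediately after a vowel — surfaces as [β] (rule 4).
/m/ — not in any rule's target class → [m].
/a/ (between /m/ and /k/): rule 3 targets it, but not before a voiced consonant → unchanged [a].
/k/ (between /a/ and /o/) is in the target of rule 2 but the environment (word-initially) is not met → [k].
/o/ — between /k/ and /v/, before a voiced consonant — surfaces as [oː] (rule 3).
/v/ (between /o/ and /z/): no rule targets it → [v].
/z/ (between /v/ and /o/): no rule targets it → [z].
/o/ (between /z/ and /t/): rule 3 targets it, but not before a voiced consonant → unchanged [o].
/t/ — between /o/ and /d/; rule 2 does not apply here → [t].
/d/ (between /t/ and /a/): rule 4 targets it, but not immediately after a vowel → unchanged [d].
/a/ (between /d/ and /k/) fails the environment for rule 3, so it stays [a].
/k/ (word-final) is in the target of rule 2 but the environment (word-initially) is not met → [k].

[tʰoːβmakoːvzotdak]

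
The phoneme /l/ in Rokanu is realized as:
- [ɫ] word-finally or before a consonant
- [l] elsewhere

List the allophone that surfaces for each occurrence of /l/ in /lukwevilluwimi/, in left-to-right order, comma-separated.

Occurrence 1 (position 1): no conditioning environment matches → elsewhere allophone [l].
Occurrence 2 (position 8): word-finally or before a consonant → [ɫ].
Occurrence 3 (position 9): no conditioning environment matches → elsewhere allophone [l].

[l], [ɫ], [l]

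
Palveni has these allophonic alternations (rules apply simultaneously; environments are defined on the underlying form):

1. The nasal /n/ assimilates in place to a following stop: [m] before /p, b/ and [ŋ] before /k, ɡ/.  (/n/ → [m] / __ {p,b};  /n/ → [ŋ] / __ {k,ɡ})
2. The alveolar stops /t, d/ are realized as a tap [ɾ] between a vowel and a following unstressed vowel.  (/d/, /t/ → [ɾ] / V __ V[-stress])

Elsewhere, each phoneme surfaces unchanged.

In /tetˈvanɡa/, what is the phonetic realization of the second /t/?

/t/ (between /e/ and /v/): rule 2 targets it, but not between a vowel and a following unstressed vowel → unchanged [t].

[t]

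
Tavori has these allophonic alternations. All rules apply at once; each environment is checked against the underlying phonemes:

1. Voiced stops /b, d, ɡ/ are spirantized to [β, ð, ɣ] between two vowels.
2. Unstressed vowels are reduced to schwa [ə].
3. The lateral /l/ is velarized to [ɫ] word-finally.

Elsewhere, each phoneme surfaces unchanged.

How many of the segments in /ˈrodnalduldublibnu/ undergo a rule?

Segments that undergo a rule: /a/ → [ə] (rule 2); /u/ → [ə] (rule 2); /u/ → [ə] (rule 2); /i/ → [ə] (rule 2); /u/ → [ə] (rule 2).
All other segments surface unchanged.

5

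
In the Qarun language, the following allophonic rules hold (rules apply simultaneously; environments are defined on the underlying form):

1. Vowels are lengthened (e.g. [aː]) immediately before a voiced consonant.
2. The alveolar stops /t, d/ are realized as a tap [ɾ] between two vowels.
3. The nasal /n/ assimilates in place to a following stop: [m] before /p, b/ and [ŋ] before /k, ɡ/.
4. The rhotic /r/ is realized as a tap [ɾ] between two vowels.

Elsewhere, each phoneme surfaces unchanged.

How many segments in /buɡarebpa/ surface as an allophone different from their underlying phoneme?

Segments that undergo a rule: /u/ → [uː] (rule 1); /a/ → [aː] (rule 1); /r/ → [ɾ] (rule 4); /e/ → [eː] (rule 1).
All other segments surface unchanged.

4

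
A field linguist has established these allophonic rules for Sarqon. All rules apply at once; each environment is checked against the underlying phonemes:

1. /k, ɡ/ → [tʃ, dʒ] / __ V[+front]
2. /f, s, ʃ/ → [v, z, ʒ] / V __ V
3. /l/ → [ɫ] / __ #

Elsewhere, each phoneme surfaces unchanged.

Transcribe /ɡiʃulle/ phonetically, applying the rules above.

[dʒiʒulle]

Rule 1 applies to /ɡ/ (word-initial: before a front vowel) → [dʒ].
/ʃ/ — between /i/ and /u/, between two vowels — surfaces as [ʒ] (rule 2).
/l/ — between /u/ and /l/; rule 3 does not apply here → [l].
/l/ — between /l/ and /e/; rule 3 does not apply here → [l].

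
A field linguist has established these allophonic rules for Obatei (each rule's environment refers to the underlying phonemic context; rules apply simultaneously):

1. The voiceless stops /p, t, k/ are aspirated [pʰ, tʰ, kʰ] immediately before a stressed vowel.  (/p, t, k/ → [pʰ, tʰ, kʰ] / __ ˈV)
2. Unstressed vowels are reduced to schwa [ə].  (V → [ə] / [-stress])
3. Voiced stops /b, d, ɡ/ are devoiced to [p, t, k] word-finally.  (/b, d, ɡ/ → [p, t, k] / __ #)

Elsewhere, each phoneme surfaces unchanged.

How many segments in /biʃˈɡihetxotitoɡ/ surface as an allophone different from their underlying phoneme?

Segments that undergo a rule: /i/ → [ə] (rule 2); /e/ → [ə] (rule 2); /o/ → [ə] (rule 2); /i/ → [ə] (rule 2); /o/ → [ə] (rule 2); /ɡ/ → [k] (rule 3).
All other segments surface unchanged.

6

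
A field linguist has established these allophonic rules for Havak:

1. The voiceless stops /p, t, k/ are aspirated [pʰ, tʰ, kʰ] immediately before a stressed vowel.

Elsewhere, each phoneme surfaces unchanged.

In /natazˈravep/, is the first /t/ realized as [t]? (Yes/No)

Yes

/t/ (between /a/ and /a/): rule 1 targets it, but not immediately before a stressed vowel → unchanged [t].
The actual realization is [t], which matches [t].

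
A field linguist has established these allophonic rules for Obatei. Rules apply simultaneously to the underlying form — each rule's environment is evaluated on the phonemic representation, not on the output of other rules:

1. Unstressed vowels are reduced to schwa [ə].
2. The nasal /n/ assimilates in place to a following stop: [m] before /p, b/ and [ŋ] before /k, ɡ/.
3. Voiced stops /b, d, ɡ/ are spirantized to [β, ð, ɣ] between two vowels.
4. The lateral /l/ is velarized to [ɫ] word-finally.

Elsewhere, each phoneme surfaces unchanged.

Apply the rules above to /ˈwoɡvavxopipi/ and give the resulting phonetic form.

[ˈwoɡvəvxəpəpə]

/w/ — not in any rule's target class → [w].
/o/ (between /w/ and /ɡ/) fails the environment for rule 1, so it stays [o].
/ɡ/ (between /o/ and /v/) is in the target of rule 3 but the environment (between two vowels) is not met → [ɡ].
/v/ stays [v].
Rule 1 applies to /a/ (between /v/ and /v/: in an unstressed syllable) → [ə].
/v/ (between /a/ and /x/) is unaffected → [v].
/x/ stays [x].
/o/ (between /x/ and /p/) occurs in an unstressed syllable → [ə] by rule 1.
/p/ (between /o/ and /i/) is unaffected → [p].
Rule 1 applies to /i/ (between /p/ and /p/: in an unstressed syllable) → [ə].
/p/ (between /i/ and /i/) is unaffected → [p].
/i/ — word-final, in an unstressed syllable — surfaces as [ə] (rule 1).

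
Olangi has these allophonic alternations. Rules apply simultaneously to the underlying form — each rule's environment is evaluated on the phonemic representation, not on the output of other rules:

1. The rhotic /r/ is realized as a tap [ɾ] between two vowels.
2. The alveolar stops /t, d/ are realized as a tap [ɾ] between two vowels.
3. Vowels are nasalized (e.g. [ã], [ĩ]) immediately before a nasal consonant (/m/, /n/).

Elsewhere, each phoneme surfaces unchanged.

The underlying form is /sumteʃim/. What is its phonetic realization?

[sũmteʃĩm]

Rule 3 applies to /u/ (between /s/ and /m/: before a nasal consonant) → [ũ].
/t/ (between /m/ and /e/) fails the environment for rule 2, so it stays [t].
/e/ (between /t/ and /ʃ/): rule 3 targets it, but not before a nasal consonant → unchanged [e].
/i/ — between /ʃ/ and /m/, before a nasal consonant — surfaces as [ĩ] (rule 3).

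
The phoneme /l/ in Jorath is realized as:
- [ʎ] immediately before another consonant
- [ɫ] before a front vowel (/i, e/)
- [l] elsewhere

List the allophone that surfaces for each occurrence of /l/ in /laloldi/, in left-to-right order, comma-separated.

Occurrence 1 (position 1): no conditioning environment matches → elsewhere allophone [l].
Occurrence 2 (position 3): no conditioning environment matches → elsewhere allophone [l].
Occurrence 3 (position 5): immediately before another consonant → [ʎ].

[l], [l], [ʎ]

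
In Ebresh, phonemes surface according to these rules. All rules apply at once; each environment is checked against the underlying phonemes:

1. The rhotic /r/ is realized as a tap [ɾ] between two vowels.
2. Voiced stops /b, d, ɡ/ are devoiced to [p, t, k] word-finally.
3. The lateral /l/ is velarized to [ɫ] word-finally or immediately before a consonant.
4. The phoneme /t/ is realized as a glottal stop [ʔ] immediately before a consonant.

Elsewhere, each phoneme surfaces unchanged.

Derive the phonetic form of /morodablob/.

/m/ — not in any rule's target class → [m].
/o/ (between /m/ and /r/): no rule targets it → [o].
/r/ (between /o/ and /o/) occurs between two vowels → [ɾ] by rule 1.
/o/ (between /r/ and /d/) is unaffected → [o].
/d/ (between /o/ and /a/): rule 2 targets it, but not word-finally → unchanged [d].
/a/ — not in any rule's target class → [a].
/b/ (between /a/ and /l/): rule 2 targets it, but not word-finally → unchanged [b].
/l/ — between /b/ and /o/; rule 3 does not apply here → [l].
/o/ stays [o].
/b/ — word-final, word-finally — surfaces as [p] (rule 2).

[moɾodablop]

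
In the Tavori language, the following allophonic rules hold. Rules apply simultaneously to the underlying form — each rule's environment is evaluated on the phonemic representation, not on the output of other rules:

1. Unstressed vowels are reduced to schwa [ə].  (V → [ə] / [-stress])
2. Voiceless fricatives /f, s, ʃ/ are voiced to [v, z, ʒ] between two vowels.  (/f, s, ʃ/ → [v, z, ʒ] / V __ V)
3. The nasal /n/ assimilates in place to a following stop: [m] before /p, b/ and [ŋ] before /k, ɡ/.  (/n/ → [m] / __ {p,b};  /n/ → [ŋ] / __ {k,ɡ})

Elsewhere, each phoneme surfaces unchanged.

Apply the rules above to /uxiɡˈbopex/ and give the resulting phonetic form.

[əxəɡˈbopəx]

/u/ (word-initial) occurs in an unstressed syllable → [ə] by rule 1.
/x/ (between /u/ and /i/) is unaffected → [x].
Rule 1 applies to /i/ (between /x/ and /ɡ/: in an unstressed syllable) → [ə].
/ɡ/ (between /i/ and /b/) is unaffected → [ɡ].
/b/ stays [b].
/o/ (between /b/ and /p/) is in the target of rule 1 but the environment (in an unstressed syllable) is not met → [o].
/p/ stays [p].
Rule 1 applies to /e/ (between /p/ and /x/: in an unstressed syllable) → [ə].
/x/ stays [x].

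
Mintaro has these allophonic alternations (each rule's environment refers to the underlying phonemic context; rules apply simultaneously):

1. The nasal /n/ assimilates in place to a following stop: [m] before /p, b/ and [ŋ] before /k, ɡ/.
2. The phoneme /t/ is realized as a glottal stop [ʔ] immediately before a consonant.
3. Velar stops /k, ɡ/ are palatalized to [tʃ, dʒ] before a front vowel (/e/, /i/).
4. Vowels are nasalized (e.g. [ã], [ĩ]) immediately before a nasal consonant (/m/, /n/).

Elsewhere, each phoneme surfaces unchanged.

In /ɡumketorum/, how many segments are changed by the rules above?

3

Segments that undergo a rule: /u/ → [ũ] (rule 4); /k/ → [tʃ] (rule 3); /u/ → [ũ] (rule 4).
All other segments surface unchanged.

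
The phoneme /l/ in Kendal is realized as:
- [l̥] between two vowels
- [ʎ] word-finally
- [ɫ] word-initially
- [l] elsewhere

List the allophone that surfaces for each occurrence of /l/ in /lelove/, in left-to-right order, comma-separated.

[ɫ], [l̥]

Occurrence 1 (position 1): word-initially → [ɫ].
Occurrence 2 (position 3): between two vowels → [l̥].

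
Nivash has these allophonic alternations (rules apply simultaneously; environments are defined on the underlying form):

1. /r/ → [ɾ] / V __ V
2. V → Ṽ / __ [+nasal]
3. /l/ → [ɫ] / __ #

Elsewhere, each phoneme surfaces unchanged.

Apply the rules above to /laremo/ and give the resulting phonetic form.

[laɾẽmo]

/l/ — word-initial; rule 3 does not apply here → [l].
/a/ — between /l/ and /r/; rule 2 does not apply here → [a].
/r/ (between /a/ and /e/): between two vowels, so rule 1 applies → [ɾ].
Rule 2 applies to /e/ (between /r/ and /m/: before a nasal consonant) → [ẽ].
/m/ stays [m].
/o/ (word-final) fails the environment for rule 2, so it stays [o].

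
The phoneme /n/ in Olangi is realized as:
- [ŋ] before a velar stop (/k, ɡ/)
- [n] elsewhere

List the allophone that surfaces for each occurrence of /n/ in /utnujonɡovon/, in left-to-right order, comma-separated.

[n], [ŋ], [n]

Occurrence 1 (position 3): no conditioning environment matches → elsewhere allophone [n].
Occurrence 2 (position 7): before a velar stop → [ŋ].
Occurrence 3 (position 12): no conditioning environment matches → elsewhere allophone [n].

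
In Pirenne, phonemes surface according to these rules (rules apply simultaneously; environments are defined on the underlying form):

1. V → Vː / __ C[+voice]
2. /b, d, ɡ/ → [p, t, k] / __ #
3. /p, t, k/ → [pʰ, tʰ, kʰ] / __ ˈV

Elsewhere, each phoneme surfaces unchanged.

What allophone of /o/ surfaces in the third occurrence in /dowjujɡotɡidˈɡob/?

[oː]

/o/ — between /ɡ/ and /b/, before a voiced consonant — surfaces as [oː] (rule 1).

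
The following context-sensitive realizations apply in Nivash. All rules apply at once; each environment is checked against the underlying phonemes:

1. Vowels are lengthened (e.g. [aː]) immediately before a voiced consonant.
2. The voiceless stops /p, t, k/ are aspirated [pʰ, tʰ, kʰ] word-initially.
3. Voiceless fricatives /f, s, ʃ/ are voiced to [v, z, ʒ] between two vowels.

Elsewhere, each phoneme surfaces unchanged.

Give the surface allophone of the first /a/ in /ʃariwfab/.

Rule 1 applies to /a/ (between /ʃ/ and /r/: before a voiced consonant) → [aː].

[aː]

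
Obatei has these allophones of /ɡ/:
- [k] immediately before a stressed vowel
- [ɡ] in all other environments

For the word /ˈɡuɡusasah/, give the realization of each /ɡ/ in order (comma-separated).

Occurrence 1 (position 1): immediately before a stressed vowel → [k].
Occurrence 2 (position 3): no conditioning environment matches → elsewhere allophone [ɡ].

[k], [ɡ]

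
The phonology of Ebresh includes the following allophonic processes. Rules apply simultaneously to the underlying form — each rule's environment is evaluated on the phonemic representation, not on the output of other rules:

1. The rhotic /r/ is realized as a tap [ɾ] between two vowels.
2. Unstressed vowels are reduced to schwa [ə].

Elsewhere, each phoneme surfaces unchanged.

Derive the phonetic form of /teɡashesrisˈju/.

Rule 2 applies to /e/ (between /t/ and /ɡ/: in an unstressed syllable) → [ə].
/a/ (between /ɡ/ and /s/): in an unstressed syllable, so rule 2 applies → [ə].
Rule 2 applies to /e/ (between /h/ and /s/: in an unstressed syllable) → [ə].
/r/ — between /s/ and /i/; rule 1 does not apply here → [r].
Rule 2 applies to /i/ (between /r/ and /s/: in an unstressed syllable) → [ə].
/u/ (word-final): rule 2 targets it, but not in an unstressed syllable → unchanged [u].

[təɡəshəsrəsˈju]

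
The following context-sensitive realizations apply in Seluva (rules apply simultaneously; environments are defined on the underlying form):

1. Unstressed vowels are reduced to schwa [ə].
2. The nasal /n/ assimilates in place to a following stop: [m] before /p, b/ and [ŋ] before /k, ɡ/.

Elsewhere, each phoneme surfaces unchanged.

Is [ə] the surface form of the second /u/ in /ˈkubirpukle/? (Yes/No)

/u/ (between /p/ and /k/): in an unstressed syllable, so rule 1 applies → [ə].
The actual realization is [ə], which matches [ə].

Yes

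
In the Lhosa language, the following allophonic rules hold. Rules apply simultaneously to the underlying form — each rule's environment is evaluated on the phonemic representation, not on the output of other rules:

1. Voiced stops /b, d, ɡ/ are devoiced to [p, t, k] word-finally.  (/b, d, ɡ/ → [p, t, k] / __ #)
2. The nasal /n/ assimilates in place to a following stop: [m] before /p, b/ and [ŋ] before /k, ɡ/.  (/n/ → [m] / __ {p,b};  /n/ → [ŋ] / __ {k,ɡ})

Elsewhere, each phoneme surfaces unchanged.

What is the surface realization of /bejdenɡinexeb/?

[bejdeŋɡinexep]

/b/ (word-initial) is in the target of rule 1 but the environment (word-finally) is not met → [b].
/e/ (between /b/ and /j/) is unaffected → [e].
/j/ (between /e/ and /d/): no rule targets it → [j].
/d/ (between /j/ and /e/) fails the environment for rule 1, so it stays [d].
/e/ — not in any rule's target class → [e].
Rule 2 applies to /n/ (between /e/ and /ɡ/: before a labial or velar stop) → [ŋ].
/ɡ/ — between /n/ and /i/; rule 1 does not apply here → [ɡ].
/i/ — not in any rule's target class → [i].
/n/ (between /i/ and /e/) is in the target of rule 2 but the environment (before a labial or velar stop) is not met → [n].
/e/ — not in any rule's target class → [e].
/x/ stays [x].
/e/ stays [e].
/b/ (word-final): word-finally, so rule 1 applies → [p].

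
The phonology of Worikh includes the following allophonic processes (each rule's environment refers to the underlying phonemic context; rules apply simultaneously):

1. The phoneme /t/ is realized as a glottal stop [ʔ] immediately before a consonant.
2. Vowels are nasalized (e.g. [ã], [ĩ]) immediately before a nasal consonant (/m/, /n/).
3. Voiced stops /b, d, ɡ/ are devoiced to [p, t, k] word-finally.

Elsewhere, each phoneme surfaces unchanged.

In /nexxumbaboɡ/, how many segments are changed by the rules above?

2

Segments that undergo a rule: /u/ → [ũ] (rule 2); /ɡ/ → [k] (rule 3).
All other segments surface unchanged.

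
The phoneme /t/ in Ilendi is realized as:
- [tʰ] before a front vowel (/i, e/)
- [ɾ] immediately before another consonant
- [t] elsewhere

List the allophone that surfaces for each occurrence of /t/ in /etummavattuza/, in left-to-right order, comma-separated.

Occurrence 1 (position 2): no conditioning environment matches → elsewhere allophone [t].
Occurrence 2 (position 9): immediately before another consonant → [ɾ].
Occurrence 3 (position 10): no conditioning environment matches → elsewhere allophone [t].

[t], [ɾ], [t]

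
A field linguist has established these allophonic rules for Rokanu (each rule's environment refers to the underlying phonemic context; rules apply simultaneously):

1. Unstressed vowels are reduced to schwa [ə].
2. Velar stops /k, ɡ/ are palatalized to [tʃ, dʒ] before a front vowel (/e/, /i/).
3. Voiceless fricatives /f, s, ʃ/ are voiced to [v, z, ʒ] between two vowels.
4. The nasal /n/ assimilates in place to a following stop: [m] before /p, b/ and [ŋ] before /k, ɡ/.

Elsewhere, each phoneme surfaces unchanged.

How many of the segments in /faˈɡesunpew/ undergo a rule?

Segments that undergo a rule: /a/ → [ə] (rule 1); /ɡ/ → [dʒ] (rule 2); /s/ → [z] (rule 3); /u/ → [ə] (rule 1); /n/ → [m] (rule 4); /e/ → [ə] (rule 1).
All other segments surface unchanged.

6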